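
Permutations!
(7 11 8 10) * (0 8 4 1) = (0 8 10 7 11 4 1) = [8, 0, 2, 3, 1, 5, 6, 11, 10, 9, 7, 4]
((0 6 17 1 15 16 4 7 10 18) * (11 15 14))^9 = (0 7 15 1)(4 11 17 18)(6 10 16 14)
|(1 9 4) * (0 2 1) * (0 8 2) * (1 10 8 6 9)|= 3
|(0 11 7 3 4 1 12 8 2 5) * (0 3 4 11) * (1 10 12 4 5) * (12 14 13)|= |(1 4 10 14 13 12 8 2)(3 11 7 5)|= 8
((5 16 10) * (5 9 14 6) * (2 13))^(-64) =((2 13)(5 16 10 9 14 6))^(-64) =(5 10 14)(6 16 9)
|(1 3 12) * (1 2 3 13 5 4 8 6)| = |(1 13 5 4 8 6)(2 3 12)| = 6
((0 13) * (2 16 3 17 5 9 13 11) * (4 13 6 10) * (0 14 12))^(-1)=((0 11 2 16 3 17 5 9 6 10 4 13 14 12))^(-1)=(0 12 14 13 4 10 6 9 5 17 3 16 2 11)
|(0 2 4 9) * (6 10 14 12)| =|(0 2 4 9)(6 10 14 12)| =4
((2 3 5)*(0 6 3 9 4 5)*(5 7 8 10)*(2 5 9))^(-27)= (4 10 7 9 8)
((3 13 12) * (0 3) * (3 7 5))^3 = ((0 7 5 3 13 12))^3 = (0 3)(5 12)(7 13)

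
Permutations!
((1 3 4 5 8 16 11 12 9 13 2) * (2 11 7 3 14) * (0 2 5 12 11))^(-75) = ((0 2 1 14 5 8 16 7 3 4 12 9 13))^(-75) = (0 14 16 4 13 1 8 3 9 2 5 7 12)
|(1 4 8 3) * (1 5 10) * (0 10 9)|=8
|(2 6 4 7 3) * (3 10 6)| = |(2 3)(4 7 10 6)| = 4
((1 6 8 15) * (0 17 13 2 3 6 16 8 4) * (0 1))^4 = ((0 17 13 2 3 6 4 1 16 8 15))^4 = (0 3 16 17 6 8 13 4 15 2 1)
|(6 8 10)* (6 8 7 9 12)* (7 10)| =|(6 10 8 7 9 12)| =6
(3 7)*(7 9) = (3 9 7) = [0, 1, 2, 9, 4, 5, 6, 3, 8, 7]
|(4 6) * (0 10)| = |(0 10)(4 6)| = 2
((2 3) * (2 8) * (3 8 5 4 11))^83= (2 8)(3 11 4 5)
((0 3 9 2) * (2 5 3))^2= (3 5 9)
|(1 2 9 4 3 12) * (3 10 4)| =|(1 2 9 3 12)(4 10)| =10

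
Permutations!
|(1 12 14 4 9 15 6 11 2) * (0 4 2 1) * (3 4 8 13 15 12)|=13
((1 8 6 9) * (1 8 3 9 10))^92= (1 9 6)(3 8 10)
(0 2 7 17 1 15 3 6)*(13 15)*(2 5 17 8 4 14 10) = (0 5 17 1 13 15 3 6)(2 7 8 4 14 10) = [5, 13, 7, 6, 14, 17, 0, 8, 4, 9, 2, 11, 12, 15, 10, 3, 16, 1]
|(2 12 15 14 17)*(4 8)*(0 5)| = |(0 5)(2 12 15 14 17)(4 8)| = 10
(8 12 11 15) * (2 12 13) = (2 12 11 15 8 13) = [0, 1, 12, 3, 4, 5, 6, 7, 13, 9, 10, 15, 11, 2, 14, 8]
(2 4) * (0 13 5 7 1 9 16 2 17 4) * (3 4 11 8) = (0 13 5 7 1 9 16 2)(3 4 17 11 8) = [13, 9, 0, 4, 17, 7, 6, 1, 3, 16, 10, 8, 12, 5, 14, 15, 2, 11]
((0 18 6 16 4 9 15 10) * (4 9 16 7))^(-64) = ((0 18 6 7 4 16 9 15 10))^(-64) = (0 10 15 9 16 4 7 6 18)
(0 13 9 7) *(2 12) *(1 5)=(0 13 9 7)(1 5)(2 12)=[13, 5, 12, 3, 4, 1, 6, 0, 8, 7, 10, 11, 2, 9]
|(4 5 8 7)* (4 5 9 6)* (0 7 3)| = 15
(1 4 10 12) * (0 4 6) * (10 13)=(0 4 13 10 12 1 6)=[4, 6, 2, 3, 13, 5, 0, 7, 8, 9, 12, 11, 1, 10]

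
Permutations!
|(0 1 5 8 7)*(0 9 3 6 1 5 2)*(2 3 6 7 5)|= |(0 2)(1 3 7 9 6)(5 8)|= 10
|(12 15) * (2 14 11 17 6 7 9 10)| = |(2 14 11 17 6 7 9 10)(12 15)| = 8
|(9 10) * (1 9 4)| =|(1 9 10 4)| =4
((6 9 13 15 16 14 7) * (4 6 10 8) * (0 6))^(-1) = ((0 6 9 13 15 16 14 7 10 8 4))^(-1) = (0 4 8 10 7 14 16 15 13 9 6)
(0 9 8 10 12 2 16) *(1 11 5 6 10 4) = (0 9 8 4 1 11 5 6 10 12 2 16) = [9, 11, 16, 3, 1, 6, 10, 7, 4, 8, 12, 5, 2, 13, 14, 15, 0]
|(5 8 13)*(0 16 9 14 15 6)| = |(0 16 9 14 15 6)(5 8 13)| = 6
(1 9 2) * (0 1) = (0 1 9 2) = [1, 9, 0, 3, 4, 5, 6, 7, 8, 2]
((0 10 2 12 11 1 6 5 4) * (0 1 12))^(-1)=((0 10 2)(1 6 5 4)(11 12))^(-1)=(0 2 10)(1 4 5 6)(11 12)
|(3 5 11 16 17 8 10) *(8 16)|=10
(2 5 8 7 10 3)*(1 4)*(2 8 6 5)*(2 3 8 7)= [0, 4, 3, 7, 1, 6, 5, 10, 2, 9, 8]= (1 4)(2 3 7 10 8)(5 6)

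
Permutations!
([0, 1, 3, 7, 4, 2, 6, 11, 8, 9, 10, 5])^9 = (2 5 11 7 3)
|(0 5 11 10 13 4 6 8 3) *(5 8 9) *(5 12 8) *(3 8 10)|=12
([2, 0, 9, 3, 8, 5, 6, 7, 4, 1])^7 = [1, 9, 0, 3, 8, 5, 6, 7, 4, 2]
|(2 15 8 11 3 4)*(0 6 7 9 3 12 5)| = 12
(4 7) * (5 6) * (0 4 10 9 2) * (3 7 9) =(0 4 9 2)(3 7 10)(5 6) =[4, 1, 0, 7, 9, 6, 5, 10, 8, 2, 3]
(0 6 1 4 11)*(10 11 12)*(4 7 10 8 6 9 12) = (0 9 12 8 6 1 7 10 11) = [9, 7, 2, 3, 4, 5, 1, 10, 6, 12, 11, 0, 8]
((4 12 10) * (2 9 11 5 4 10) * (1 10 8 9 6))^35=((1 10 8 9 11 5 4 12 2 6))^35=(1 5)(2 9)(4 10)(6 11)(8 12)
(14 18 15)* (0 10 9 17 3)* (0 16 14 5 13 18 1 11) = [10, 11, 2, 16, 4, 13, 6, 7, 8, 17, 9, 0, 12, 18, 1, 5, 14, 3, 15] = (0 10 9 17 3 16 14 1 11)(5 13 18 15)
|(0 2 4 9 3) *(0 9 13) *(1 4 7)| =6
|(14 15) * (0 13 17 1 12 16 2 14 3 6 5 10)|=13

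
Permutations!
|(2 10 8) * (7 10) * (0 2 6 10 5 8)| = |(0 2 7 5 8 6 10)| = 7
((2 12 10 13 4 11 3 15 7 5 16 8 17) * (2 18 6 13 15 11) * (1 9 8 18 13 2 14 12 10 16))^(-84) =(1 10 16 13)(2 12 17 5)(4 9 15 18)(6 14 8 7) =((1 9 8 17 13 4 14 12 16 18 6 2 10 15 7 5)(3 11))^(-84)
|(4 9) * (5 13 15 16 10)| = 10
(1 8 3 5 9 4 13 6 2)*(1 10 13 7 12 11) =(1 8 3 5 9 4 7 12 11)(2 10 13 6) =[0, 8, 10, 5, 7, 9, 2, 12, 3, 4, 13, 1, 11, 6]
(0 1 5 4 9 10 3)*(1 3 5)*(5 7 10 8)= (0 3)(4 9 8 5)(7 10)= [3, 1, 2, 0, 9, 4, 6, 10, 5, 8, 7]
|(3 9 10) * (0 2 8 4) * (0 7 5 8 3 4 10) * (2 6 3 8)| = 12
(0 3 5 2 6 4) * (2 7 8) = (0 3 5 7 8 2 6 4) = [3, 1, 6, 5, 0, 7, 4, 8, 2]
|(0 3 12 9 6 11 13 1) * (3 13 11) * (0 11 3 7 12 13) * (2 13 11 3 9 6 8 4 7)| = |(1 3 11 9 8 4 7 12 6 2 13)| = 11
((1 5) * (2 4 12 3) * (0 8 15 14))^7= (0 14 15 8)(1 5)(2 3 12 4)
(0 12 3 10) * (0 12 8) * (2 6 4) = (0 8)(2 6 4)(3 10 12) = [8, 1, 6, 10, 2, 5, 4, 7, 0, 9, 12, 11, 3]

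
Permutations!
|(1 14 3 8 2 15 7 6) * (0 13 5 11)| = |(0 13 5 11)(1 14 3 8 2 15 7 6)| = 8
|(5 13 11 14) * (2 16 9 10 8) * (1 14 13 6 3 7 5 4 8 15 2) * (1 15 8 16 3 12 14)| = 26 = |(2 3 7 5 6 12 14 4 16 9 10 8 15)(11 13)|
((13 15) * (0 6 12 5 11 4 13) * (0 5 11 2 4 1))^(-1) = (0 1 11 12 6)(2 5 15 13 4)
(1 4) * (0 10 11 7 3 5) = (0 10 11 7 3 5)(1 4) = [10, 4, 2, 5, 1, 0, 6, 3, 8, 9, 11, 7]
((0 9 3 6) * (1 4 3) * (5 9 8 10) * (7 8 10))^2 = (0 5 1 3)(4 6 10 9)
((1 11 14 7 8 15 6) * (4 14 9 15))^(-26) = (1 6 15 9 11)(4 7)(8 14)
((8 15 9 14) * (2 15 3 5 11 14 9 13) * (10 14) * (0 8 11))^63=(15)(0 5 3 8)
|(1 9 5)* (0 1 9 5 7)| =|(0 1 5 9 7)| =5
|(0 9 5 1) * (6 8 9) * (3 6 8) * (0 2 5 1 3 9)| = 6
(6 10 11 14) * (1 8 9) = [0, 8, 2, 3, 4, 5, 10, 7, 9, 1, 11, 14, 12, 13, 6] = (1 8 9)(6 10 11 14)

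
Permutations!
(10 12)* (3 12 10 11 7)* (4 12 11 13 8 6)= (3 11 7)(4 12 13 8 6)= [0, 1, 2, 11, 12, 5, 4, 3, 6, 9, 10, 7, 13, 8]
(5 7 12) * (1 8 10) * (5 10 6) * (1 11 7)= (1 8 6 5)(7 12 10 11)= [0, 8, 2, 3, 4, 1, 5, 12, 6, 9, 11, 7, 10]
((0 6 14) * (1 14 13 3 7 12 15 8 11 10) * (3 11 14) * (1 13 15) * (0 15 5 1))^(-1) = (0 12 7 3 1 5 6)(8 15 14)(10 11 13)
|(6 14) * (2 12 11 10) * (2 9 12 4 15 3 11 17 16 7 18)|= 12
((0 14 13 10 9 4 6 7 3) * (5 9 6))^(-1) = (0 3 7 6 10 13 14)(4 9 5)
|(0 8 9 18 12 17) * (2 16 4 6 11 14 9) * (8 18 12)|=12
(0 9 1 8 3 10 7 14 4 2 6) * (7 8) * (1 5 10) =[9, 7, 6, 1, 2, 10, 0, 14, 3, 5, 8, 11, 12, 13, 4] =(0 9 5 10 8 3 1 7 14 4 2 6)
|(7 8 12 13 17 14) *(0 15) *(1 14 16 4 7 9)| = 42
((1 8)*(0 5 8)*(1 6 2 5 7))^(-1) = ((0 7 1)(2 5 8 6))^(-1) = (0 1 7)(2 6 8 5)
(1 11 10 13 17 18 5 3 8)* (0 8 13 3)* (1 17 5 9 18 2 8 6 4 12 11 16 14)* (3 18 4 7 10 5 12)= (0 6 7 10 18 9 4 3 13 12 11 5)(1 16 14)(2 8 17)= [6, 16, 8, 13, 3, 0, 7, 10, 17, 4, 18, 5, 11, 12, 1, 15, 14, 2, 9]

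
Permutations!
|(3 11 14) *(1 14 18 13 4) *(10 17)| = 14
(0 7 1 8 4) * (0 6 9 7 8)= (0 8 4 6 9 7 1)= [8, 0, 2, 3, 6, 5, 9, 1, 4, 7]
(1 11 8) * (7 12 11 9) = [0, 9, 2, 3, 4, 5, 6, 12, 1, 7, 10, 8, 11] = (1 9 7 12 11 8)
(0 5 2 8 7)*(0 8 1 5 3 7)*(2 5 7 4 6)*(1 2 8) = (0 3 4 6 8)(1 7) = [3, 7, 2, 4, 6, 5, 8, 1, 0]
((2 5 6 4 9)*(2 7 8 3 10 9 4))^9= ((2 5 6)(3 10 9 7 8))^9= (3 8 7 9 10)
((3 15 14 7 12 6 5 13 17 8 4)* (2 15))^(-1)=((2 15 14 7 12 6 5 13 17 8 4 3))^(-1)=(2 3 4 8 17 13 5 6 12 7 14 15)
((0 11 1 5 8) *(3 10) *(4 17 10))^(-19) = (0 11 1 5 8)(3 4 17 10)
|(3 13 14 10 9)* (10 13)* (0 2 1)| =6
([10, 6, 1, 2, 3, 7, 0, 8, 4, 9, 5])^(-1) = [6, 2, 3, 4, 8, 10, 1, 5, 7, 9, 0]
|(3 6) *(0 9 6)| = |(0 9 6 3)| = 4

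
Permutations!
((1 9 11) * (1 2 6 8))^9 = ((1 9 11 2 6 8))^9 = (1 2)(6 9)(8 11)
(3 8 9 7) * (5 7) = (3 8 9 5 7) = [0, 1, 2, 8, 4, 7, 6, 3, 9, 5]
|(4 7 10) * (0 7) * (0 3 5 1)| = |(0 7 10 4 3 5 1)| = 7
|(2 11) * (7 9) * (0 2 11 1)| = |(11)(0 2 1)(7 9)| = 6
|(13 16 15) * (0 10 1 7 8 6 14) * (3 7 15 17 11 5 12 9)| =|(0 10 1 15 13 16 17 11 5 12 9 3 7 8 6 14)| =16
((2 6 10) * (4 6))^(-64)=(10)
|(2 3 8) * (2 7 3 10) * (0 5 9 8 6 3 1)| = 6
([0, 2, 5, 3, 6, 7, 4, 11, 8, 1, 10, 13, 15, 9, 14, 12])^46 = [0, 11, 13, 3, 4, 9, 6, 1, 8, 7, 10, 2, 12, 5, 14, 15]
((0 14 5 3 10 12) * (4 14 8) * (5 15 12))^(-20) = (0 15 4)(3 10 5)(8 12 14)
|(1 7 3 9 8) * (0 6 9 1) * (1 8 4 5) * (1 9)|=6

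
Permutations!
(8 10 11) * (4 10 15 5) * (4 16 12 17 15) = [0, 1, 2, 3, 10, 16, 6, 7, 4, 9, 11, 8, 17, 13, 14, 5, 12, 15] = (4 10 11 8)(5 16 12 17 15)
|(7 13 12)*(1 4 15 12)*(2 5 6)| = |(1 4 15 12 7 13)(2 5 6)| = 6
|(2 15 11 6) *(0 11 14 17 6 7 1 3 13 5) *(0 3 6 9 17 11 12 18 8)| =|(0 12 18 8)(1 6 2 15 14 11 7)(3 13 5)(9 17)| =84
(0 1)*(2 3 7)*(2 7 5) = (7)(0 1)(2 3 5) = [1, 0, 3, 5, 4, 2, 6, 7]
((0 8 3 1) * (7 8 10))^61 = (0 10 7 8 3 1)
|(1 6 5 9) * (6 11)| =5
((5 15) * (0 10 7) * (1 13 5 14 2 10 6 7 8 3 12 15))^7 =(15)(0 6 7)(1 13 5)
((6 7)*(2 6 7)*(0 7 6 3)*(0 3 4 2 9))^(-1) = ((0 7 6 9)(2 4))^(-1) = (0 9 6 7)(2 4)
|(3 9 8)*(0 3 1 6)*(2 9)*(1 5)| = |(0 3 2 9 8 5 1 6)| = 8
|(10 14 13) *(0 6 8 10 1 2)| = 8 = |(0 6 8 10 14 13 1 2)|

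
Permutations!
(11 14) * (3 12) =(3 12)(11 14) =[0, 1, 2, 12, 4, 5, 6, 7, 8, 9, 10, 14, 3, 13, 11]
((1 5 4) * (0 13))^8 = ((0 13)(1 5 4))^8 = (13)(1 4 5)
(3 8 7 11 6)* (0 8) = (0 8 7 11 6 3) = [8, 1, 2, 0, 4, 5, 3, 11, 7, 9, 10, 6]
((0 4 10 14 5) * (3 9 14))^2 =(0 10 9 5 4 3 14)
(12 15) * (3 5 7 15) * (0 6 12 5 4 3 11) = (0 6 12 11)(3 4)(5 7 15) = [6, 1, 2, 4, 3, 7, 12, 15, 8, 9, 10, 0, 11, 13, 14, 5]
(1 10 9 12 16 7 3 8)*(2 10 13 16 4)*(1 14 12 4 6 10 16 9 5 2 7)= (1 13 9 4 7 3 8 14 12 6 10 5 2 16)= [0, 13, 16, 8, 7, 2, 10, 3, 14, 4, 5, 11, 6, 9, 12, 15, 1]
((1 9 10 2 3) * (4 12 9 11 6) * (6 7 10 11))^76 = (1 7 4 2 9)(3 11 6 10 12)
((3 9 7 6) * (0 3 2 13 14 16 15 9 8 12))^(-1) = (0 12 8 3)(2 6 7 9 15 16 14 13)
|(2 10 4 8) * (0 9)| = 4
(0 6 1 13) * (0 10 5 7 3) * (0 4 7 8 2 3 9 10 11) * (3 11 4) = (0 6 1 13 4 7 9 10 5 8 2 11) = [6, 13, 11, 3, 7, 8, 1, 9, 2, 10, 5, 0, 12, 4]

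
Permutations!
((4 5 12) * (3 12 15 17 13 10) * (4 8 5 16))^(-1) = ((3 12 8 5 15 17 13 10)(4 16))^(-1) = (3 10 13 17 15 5 8 12)(4 16)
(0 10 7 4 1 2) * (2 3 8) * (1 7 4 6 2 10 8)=[8, 3, 0, 1, 7, 5, 2, 6, 10, 9, 4]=(0 8 10 4 7 6 2)(1 3)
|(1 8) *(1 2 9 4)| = 5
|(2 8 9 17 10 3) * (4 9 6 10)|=|(2 8 6 10 3)(4 9 17)|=15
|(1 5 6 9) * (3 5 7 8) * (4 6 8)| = 15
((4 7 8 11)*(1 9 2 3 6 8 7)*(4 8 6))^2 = ((1 9 2 3 4)(8 11))^2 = (11)(1 2 4 9 3)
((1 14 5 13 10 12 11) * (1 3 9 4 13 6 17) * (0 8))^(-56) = (1 17 6 5 14)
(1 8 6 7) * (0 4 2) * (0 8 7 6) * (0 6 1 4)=(1 7 4 2 8 6)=[0, 7, 8, 3, 2, 5, 1, 4, 6]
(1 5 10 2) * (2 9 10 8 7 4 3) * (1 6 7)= (1 5 8)(2 6 7 4 3)(9 10)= [0, 5, 6, 2, 3, 8, 7, 4, 1, 10, 9]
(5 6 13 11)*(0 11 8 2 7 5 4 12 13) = (0 11 4 12 13 8 2 7 5 6) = [11, 1, 7, 3, 12, 6, 0, 5, 2, 9, 10, 4, 13, 8]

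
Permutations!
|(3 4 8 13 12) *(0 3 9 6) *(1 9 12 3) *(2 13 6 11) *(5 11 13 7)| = 8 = |(0 1 9 13 3 4 8 6)(2 7 5 11)|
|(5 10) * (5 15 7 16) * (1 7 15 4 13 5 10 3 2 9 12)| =11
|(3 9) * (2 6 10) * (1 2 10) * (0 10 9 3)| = |(0 10 9)(1 2 6)| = 3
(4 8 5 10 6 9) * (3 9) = (3 9 4 8 5 10 6) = [0, 1, 2, 9, 8, 10, 3, 7, 5, 4, 6]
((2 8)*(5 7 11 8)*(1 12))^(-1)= ((1 12)(2 5 7 11 8))^(-1)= (1 12)(2 8 11 7 5)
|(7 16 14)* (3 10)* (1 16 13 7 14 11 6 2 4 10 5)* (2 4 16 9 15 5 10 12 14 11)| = |(1 9 15 5)(2 16)(3 10)(4 12 14 11 6)(7 13)| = 20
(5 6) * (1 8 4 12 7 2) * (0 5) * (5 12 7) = (0 12 5 6)(1 8 4 7 2) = [12, 8, 1, 3, 7, 6, 0, 2, 4, 9, 10, 11, 5]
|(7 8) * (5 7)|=3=|(5 7 8)|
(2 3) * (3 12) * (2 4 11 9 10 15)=(2 12 3 4 11 9 10 15)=[0, 1, 12, 4, 11, 5, 6, 7, 8, 10, 15, 9, 3, 13, 14, 2]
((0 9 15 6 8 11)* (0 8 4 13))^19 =(0 9 15 6 4 13)(8 11) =((0 9 15 6 4 13)(8 11))^19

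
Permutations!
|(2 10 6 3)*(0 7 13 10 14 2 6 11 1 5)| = 14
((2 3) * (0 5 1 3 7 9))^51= (0 1 2 9 5 3 7)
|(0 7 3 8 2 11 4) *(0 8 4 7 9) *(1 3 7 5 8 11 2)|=|(0 9)(1 3 4 11 5 8)|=6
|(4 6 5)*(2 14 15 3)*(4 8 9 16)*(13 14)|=30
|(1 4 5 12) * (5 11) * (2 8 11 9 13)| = 9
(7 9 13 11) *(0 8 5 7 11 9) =(0 8 5 7)(9 13) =[8, 1, 2, 3, 4, 7, 6, 0, 5, 13, 10, 11, 12, 9]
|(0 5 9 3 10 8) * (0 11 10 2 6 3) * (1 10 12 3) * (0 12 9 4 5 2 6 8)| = 10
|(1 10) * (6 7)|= 2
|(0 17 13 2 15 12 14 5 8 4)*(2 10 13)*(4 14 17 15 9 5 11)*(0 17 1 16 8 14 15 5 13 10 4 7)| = |(0 5 14 11 7)(1 16 8 15 12)(2 9 13 4 17)| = 5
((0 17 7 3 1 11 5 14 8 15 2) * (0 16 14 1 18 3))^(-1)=(0 7 17)(1 5 11)(2 15 8 14 16)(3 18)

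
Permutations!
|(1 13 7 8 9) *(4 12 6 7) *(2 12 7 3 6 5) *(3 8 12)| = 11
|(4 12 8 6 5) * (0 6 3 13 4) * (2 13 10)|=21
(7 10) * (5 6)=(5 6)(7 10)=[0, 1, 2, 3, 4, 6, 5, 10, 8, 9, 7]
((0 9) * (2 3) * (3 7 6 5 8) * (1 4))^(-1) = (0 9)(1 4)(2 3 8 5 6 7)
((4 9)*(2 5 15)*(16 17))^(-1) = (2 15 5)(4 9)(16 17)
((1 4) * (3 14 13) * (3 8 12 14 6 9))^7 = (1 4)(3 6 9)(8 13 14 12)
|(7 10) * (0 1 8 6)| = |(0 1 8 6)(7 10)| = 4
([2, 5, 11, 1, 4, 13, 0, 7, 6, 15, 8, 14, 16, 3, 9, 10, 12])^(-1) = (0 6 8 10 15 9 14 11 2)(1 3 13 5)(12 16)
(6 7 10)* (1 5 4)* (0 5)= (0 5 4 1)(6 7 10)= [5, 0, 2, 3, 1, 4, 7, 10, 8, 9, 6]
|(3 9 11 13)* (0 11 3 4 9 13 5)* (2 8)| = |(0 11 5)(2 8)(3 13 4 9)| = 12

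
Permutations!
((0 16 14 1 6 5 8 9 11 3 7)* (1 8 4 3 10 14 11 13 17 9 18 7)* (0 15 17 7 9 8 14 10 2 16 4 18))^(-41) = (0 17 7 9 5 1 4 8 15 13 18 6 3)(2 16 11)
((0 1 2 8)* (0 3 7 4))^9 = (0 2 3 4 1 8 7)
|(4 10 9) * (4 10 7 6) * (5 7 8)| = |(4 8 5 7 6)(9 10)| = 10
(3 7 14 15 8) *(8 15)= [0, 1, 2, 7, 4, 5, 6, 14, 3, 9, 10, 11, 12, 13, 8, 15]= (15)(3 7 14 8)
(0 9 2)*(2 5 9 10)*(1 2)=(0 10 1 2)(5 9)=[10, 2, 0, 3, 4, 9, 6, 7, 8, 5, 1]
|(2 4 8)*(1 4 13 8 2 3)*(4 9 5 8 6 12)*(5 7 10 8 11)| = 30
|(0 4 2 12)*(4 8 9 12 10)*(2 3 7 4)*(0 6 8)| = 12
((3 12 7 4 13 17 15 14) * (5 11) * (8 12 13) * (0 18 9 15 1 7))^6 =((0 18 9 15 14 3 13 17 1 7 4 8 12)(5 11))^6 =(0 13 12 3 8 14 4 15 7 9 1 18 17)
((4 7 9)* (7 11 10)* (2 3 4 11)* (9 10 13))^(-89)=((2 3 4)(7 10)(9 11 13))^(-89)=(2 3 4)(7 10)(9 11 13)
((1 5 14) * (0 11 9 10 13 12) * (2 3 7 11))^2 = ((0 2 3 7 11 9 10 13 12)(1 5 14))^2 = (0 3 11 10 12 2 7 9 13)(1 14 5)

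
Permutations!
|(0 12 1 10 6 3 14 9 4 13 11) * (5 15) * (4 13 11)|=22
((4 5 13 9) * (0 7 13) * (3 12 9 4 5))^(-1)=(0 5 9 12 3 4 13 7)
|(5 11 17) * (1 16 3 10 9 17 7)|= |(1 16 3 10 9 17 5 11 7)|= 9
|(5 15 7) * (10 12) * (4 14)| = |(4 14)(5 15 7)(10 12)| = 6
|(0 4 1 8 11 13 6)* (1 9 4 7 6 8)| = |(0 7 6)(4 9)(8 11 13)| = 6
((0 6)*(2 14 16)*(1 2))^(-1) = (0 6)(1 16 14 2)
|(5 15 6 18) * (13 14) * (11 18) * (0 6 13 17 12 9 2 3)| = |(0 6 11 18 5 15 13 14 17 12 9 2 3)| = 13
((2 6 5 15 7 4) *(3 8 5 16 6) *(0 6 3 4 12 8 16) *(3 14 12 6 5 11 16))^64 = ((0 5 15 7 6)(2 4)(8 11 16 14 12))^64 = (0 6 7 15 5)(8 12 14 16 11)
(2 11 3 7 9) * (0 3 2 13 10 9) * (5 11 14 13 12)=(0 3 7)(2 14 13 10 9 12 5 11)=[3, 1, 14, 7, 4, 11, 6, 0, 8, 12, 9, 2, 5, 10, 13]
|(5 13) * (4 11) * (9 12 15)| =6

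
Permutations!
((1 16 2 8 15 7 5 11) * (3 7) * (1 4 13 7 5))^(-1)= ((1 16 2 8 15 3 5 11 4 13 7))^(-1)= (1 7 13 4 11 5 3 15 8 2 16)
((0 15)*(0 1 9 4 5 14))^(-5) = (0 1 4 14 15 9 5)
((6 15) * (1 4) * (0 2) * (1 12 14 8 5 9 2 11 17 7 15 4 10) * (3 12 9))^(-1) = (0 2 9 4 6 15 7 17 11)(1 10)(3 5 8 14 12)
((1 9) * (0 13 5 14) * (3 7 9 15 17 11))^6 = ((0 13 5 14)(1 15 17 11 3 7 9))^6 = (0 5)(1 9 7 3 11 17 15)(13 14)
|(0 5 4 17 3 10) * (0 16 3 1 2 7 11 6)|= 9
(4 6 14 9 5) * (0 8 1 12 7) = (0 8 1 12 7)(4 6 14 9 5) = [8, 12, 2, 3, 6, 4, 14, 0, 1, 5, 10, 11, 7, 13, 9]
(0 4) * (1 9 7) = (0 4)(1 9 7) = [4, 9, 2, 3, 0, 5, 6, 1, 8, 7]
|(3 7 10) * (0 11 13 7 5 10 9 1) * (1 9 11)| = 6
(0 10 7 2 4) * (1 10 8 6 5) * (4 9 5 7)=(0 8 6 7 2 9 5 1 10 4)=[8, 10, 9, 3, 0, 1, 7, 2, 6, 5, 4]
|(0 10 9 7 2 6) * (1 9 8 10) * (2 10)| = 8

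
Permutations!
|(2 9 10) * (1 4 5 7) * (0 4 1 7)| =|(0 4 5)(2 9 10)| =3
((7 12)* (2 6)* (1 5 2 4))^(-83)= (1 2 4 5 6)(7 12)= ((1 5 2 6 4)(7 12))^(-83)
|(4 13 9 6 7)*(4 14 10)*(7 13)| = 12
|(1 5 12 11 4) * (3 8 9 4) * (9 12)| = 4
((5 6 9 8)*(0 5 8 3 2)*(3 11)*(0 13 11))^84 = (13)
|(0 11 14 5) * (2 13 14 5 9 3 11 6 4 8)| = |(0 6 4 8 2 13 14 9 3 11 5)| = 11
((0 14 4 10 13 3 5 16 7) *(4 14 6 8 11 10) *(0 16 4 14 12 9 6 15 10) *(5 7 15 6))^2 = (0 8)(3 16 10)(4 12 5 14 9)(6 11)(7 15 13)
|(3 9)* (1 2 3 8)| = |(1 2 3 9 8)| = 5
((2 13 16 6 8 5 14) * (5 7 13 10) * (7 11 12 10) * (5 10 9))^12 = ((2 7 13 16 6 8 11 12 9 5 14))^12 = (2 7 13 16 6 8 11 12 9 5 14)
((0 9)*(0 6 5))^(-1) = (0 5 6 9)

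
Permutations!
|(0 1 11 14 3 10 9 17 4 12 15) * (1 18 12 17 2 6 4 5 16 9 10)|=|(0 18 12 15)(1 11 14 3)(2 6 4 17 5 16 9)|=28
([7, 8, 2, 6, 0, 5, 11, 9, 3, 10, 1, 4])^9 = (0 4 11 6 3 8 1 10 9 7)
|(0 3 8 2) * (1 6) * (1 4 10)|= |(0 3 8 2)(1 6 4 10)|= 4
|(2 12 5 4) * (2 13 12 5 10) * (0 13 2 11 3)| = 6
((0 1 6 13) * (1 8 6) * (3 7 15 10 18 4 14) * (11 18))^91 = ((0 8 6 13)(3 7 15 10 11 18 4 14))^91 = (0 13 6 8)(3 10 4 7 11 14 15 18)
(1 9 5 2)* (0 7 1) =[7, 9, 0, 3, 4, 2, 6, 1, 8, 5] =(0 7 1 9 5 2)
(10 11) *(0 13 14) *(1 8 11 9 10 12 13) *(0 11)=(0 1 8)(9 10)(11 12 13 14)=[1, 8, 2, 3, 4, 5, 6, 7, 0, 10, 9, 12, 13, 14, 11]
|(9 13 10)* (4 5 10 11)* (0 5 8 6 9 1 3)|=30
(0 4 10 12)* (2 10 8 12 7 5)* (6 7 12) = (0 4 8 6 7 5 2 10 12) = [4, 1, 10, 3, 8, 2, 7, 5, 6, 9, 12, 11, 0]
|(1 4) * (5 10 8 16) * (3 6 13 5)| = 14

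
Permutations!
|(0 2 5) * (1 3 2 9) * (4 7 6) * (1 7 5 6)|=|(0 9 7 1 3 2 6 4 5)|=9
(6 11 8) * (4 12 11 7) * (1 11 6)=(1 11 8)(4 12 6 7)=[0, 11, 2, 3, 12, 5, 7, 4, 1, 9, 10, 8, 6]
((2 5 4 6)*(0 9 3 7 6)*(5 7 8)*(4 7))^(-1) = ((0 9 3 8 5 7 6 2 4))^(-1) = (0 4 2 6 7 5 8 3 9)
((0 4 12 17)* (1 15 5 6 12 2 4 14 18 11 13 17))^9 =(0 11)(1 12 6 5 15)(2 4)(13 14)(17 18)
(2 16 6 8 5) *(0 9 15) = (0 9 15)(2 16 6 8 5) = [9, 1, 16, 3, 4, 2, 8, 7, 5, 15, 10, 11, 12, 13, 14, 0, 6]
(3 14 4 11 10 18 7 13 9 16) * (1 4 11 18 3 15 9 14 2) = (1 4 18 7 13 14 11 10 3 2)(9 16 15) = [0, 4, 1, 2, 18, 5, 6, 13, 8, 16, 3, 10, 12, 14, 11, 9, 15, 17, 7]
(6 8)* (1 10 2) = (1 10 2)(6 8) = [0, 10, 1, 3, 4, 5, 8, 7, 6, 9, 2]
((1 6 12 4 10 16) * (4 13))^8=(1 6 12 13 4 10 16)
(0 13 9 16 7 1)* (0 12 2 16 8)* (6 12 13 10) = (0 10 6 12 2 16 7 1 13 9 8) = [10, 13, 16, 3, 4, 5, 12, 1, 0, 8, 6, 11, 2, 9, 14, 15, 7]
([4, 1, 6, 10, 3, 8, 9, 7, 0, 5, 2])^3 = [10, 1, 5, 6, 2, 4, 8, 7, 3, 0, 9]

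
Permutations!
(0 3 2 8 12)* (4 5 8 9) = (0 3 2 9 4 5 8 12) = [3, 1, 9, 2, 5, 8, 6, 7, 12, 4, 10, 11, 0]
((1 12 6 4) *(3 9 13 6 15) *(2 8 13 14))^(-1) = ((1 12 15 3 9 14 2 8 13 6 4))^(-1) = (1 4 6 13 8 2 14 9 3 15 12)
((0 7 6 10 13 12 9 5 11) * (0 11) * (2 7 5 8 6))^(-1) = (0 5)(2 7)(6 8 9 12 13 10)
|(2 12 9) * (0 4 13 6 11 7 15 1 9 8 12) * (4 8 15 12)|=|(0 8 4 13 6 11 7 12 15 1 9 2)|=12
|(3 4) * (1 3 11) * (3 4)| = |(1 4 11)| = 3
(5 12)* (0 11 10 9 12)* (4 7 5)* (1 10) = (0 11 1 10 9 12 4 7 5) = [11, 10, 2, 3, 7, 0, 6, 5, 8, 12, 9, 1, 4]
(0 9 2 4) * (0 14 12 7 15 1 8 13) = [9, 8, 4, 3, 14, 5, 6, 15, 13, 2, 10, 11, 7, 0, 12, 1] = (0 9 2 4 14 12 7 15 1 8 13)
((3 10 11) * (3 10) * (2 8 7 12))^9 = (2 8 7 12)(10 11)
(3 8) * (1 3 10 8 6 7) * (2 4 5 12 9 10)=(1 3 6 7)(2 4 5 12 9 10 8)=[0, 3, 4, 6, 5, 12, 7, 1, 2, 10, 8, 11, 9]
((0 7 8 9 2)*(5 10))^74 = (10)(0 2 9 8 7)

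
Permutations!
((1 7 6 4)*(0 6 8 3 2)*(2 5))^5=(0 8 6 3 4 5 1 2 7)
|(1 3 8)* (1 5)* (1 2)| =|(1 3 8 5 2)| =5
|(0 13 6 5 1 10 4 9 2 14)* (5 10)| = 8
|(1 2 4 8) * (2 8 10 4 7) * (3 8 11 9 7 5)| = 8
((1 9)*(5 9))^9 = ((1 5 9))^9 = (9)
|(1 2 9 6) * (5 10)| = |(1 2 9 6)(5 10)| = 4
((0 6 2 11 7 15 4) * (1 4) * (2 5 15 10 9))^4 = (0 1 5)(2 9 10 7 11)(4 15 6)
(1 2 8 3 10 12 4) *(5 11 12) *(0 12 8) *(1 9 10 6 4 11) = (0 12 11 8 3 6 4 9 10 5 1 2) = [12, 2, 0, 6, 9, 1, 4, 7, 3, 10, 5, 8, 11]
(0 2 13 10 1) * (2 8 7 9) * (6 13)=(0 8 7 9 2 6 13 10 1)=[8, 0, 6, 3, 4, 5, 13, 9, 7, 2, 1, 11, 12, 10]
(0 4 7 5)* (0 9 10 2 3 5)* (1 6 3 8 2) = (0 4 7)(1 6 3 5 9 10)(2 8) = [4, 6, 8, 5, 7, 9, 3, 0, 2, 10, 1]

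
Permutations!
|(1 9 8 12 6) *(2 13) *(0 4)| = 10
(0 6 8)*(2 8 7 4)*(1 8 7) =[6, 8, 7, 3, 2, 5, 1, 4, 0] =(0 6 1 8)(2 7 4)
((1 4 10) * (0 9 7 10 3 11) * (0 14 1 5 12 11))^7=((0 9 7 10 5 12 11 14 1 4 3))^7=(0 14 10 3 11 7 4 12 9 1 5)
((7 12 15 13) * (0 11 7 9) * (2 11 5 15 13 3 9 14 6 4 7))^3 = ((0 5 15 3 9)(2 11)(4 7 12 13 14 6))^3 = (0 3 5 9 15)(2 11)(4 13)(6 12)(7 14)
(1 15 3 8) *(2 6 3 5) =[0, 15, 6, 8, 4, 2, 3, 7, 1, 9, 10, 11, 12, 13, 14, 5] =(1 15 5 2 6 3 8)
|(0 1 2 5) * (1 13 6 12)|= 7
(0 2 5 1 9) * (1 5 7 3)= (0 2 7 3 1 9)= [2, 9, 7, 1, 4, 5, 6, 3, 8, 0]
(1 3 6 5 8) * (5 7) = (1 3 6 7 5 8) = [0, 3, 2, 6, 4, 8, 7, 5, 1]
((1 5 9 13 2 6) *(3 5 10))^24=((1 10 3 5 9 13 2 6))^24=(13)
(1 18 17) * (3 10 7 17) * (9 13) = (1 18 3 10 7 17)(9 13) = [0, 18, 2, 10, 4, 5, 6, 17, 8, 13, 7, 11, 12, 9, 14, 15, 16, 1, 3]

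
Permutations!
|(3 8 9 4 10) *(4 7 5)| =7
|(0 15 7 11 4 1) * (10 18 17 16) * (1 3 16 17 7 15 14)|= 21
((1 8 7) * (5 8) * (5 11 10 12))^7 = (12)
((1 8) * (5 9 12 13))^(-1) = (1 8)(5 13 12 9)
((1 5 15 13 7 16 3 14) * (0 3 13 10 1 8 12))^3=(16)(0 8 3 12 14)(1 10 15 5)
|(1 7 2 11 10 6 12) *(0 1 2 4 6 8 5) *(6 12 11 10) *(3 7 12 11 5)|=|(0 1 12 2 10 8 3 7 4 11 6 5)|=12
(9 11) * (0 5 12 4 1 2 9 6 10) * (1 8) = [5, 2, 9, 3, 8, 12, 10, 7, 1, 11, 0, 6, 4] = (0 5 12 4 8 1 2 9 11 6 10)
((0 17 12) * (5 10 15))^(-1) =((0 17 12)(5 10 15))^(-1) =(0 12 17)(5 15 10)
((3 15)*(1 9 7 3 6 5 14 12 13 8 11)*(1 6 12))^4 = (1 15 11)(3 8 14)(5 7 13)(6 9 12)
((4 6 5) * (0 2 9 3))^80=(9)(4 5 6)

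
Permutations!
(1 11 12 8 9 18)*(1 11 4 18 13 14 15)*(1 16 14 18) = (1 4)(8 9 13 18 11 12)(14 15 16) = [0, 4, 2, 3, 1, 5, 6, 7, 9, 13, 10, 12, 8, 18, 15, 16, 14, 17, 11]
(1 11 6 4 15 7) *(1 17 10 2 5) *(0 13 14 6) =(0 13 14 6 4 15 7 17 10 2 5 1 11) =[13, 11, 5, 3, 15, 1, 4, 17, 8, 9, 2, 0, 12, 14, 6, 7, 16, 10]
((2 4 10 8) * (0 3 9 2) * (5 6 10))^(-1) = ((0 3 9 2 4 5 6 10 8))^(-1) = (0 8 10 6 5 4 2 9 3)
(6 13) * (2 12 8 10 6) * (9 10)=[0, 1, 12, 3, 4, 5, 13, 7, 9, 10, 6, 11, 8, 2]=(2 12 8 9 10 6 13)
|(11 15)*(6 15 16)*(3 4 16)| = |(3 4 16 6 15 11)| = 6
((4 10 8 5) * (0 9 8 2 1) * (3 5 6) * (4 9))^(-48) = ((0 4 10 2 1)(3 5 9 8 6))^(-48) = (0 10 1 4 2)(3 9 6 5 8)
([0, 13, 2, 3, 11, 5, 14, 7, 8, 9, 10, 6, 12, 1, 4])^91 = (1 13)(4 14 6 11)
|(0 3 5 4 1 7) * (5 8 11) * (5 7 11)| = 8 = |(0 3 8 5 4 1 11 7)|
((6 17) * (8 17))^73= ((6 8 17))^73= (6 8 17)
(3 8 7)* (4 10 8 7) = (3 7)(4 10 8) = [0, 1, 2, 7, 10, 5, 6, 3, 4, 9, 8]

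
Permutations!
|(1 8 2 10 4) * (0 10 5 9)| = |(0 10 4 1 8 2 5 9)| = 8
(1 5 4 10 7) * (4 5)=(1 4 10 7)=[0, 4, 2, 3, 10, 5, 6, 1, 8, 9, 7]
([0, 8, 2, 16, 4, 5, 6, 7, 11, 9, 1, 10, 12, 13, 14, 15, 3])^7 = (1 10 11 8)(3 16)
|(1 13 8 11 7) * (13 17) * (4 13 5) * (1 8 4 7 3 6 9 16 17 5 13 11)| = 8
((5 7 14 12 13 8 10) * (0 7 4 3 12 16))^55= ((0 7 14 16)(3 12 13 8 10 5 4))^55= (0 16 14 7)(3 4 5 10 8 13 12)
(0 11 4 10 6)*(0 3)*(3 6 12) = (0 11 4 10 12 3) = [11, 1, 2, 0, 10, 5, 6, 7, 8, 9, 12, 4, 3]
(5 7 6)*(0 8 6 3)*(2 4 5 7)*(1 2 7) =(0 8 6 1 2 4 5 7 3) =[8, 2, 4, 0, 5, 7, 1, 3, 6]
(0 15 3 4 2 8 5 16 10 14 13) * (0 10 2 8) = (0 15 3 4 8 5 16 2)(10 14 13) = [15, 1, 0, 4, 8, 16, 6, 7, 5, 9, 14, 11, 12, 10, 13, 3, 2]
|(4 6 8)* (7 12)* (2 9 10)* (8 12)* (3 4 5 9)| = 10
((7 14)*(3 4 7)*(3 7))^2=(14)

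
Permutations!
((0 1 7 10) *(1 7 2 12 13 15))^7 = (0 7 10)(1 12 15 2 13)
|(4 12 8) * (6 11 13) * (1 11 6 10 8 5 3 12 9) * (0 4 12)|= 11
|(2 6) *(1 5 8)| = |(1 5 8)(2 6)| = 6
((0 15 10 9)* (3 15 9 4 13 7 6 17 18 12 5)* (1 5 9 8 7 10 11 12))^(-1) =(0 9 12 11 15 3 5 1 18 17 6 7 8)(4 10 13)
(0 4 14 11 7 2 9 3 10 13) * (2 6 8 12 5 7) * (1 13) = (0 4 14 11 2 9 3 10 1 13)(5 7 6 8 12) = [4, 13, 9, 10, 14, 7, 8, 6, 12, 3, 1, 2, 5, 0, 11]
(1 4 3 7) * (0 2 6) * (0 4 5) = (0 2 6 4 3 7 1 5) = [2, 5, 6, 7, 3, 0, 4, 1]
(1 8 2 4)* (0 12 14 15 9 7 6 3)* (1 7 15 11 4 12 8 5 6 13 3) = (0 8 2 12 14 11 4 7 13 3)(1 5 6)(9 15) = [8, 5, 12, 0, 7, 6, 1, 13, 2, 15, 10, 4, 14, 3, 11, 9]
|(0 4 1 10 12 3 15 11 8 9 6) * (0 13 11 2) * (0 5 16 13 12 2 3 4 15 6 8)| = |(0 15 3 6 12 4 1 10 2 5 16 13 11)(8 9)| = 26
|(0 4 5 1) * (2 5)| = 5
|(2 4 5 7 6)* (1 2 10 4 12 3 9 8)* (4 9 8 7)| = |(1 2 12 3 8)(4 5)(6 10 9 7)| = 20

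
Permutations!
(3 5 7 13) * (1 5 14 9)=(1 5 7 13 3 14 9)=[0, 5, 2, 14, 4, 7, 6, 13, 8, 1, 10, 11, 12, 3, 9]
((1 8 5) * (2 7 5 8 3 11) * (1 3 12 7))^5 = ((1 12 7 5 3 11 2))^5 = (1 11 5 12 2 3 7)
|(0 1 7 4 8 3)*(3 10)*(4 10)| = 10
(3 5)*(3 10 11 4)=[0, 1, 2, 5, 3, 10, 6, 7, 8, 9, 11, 4]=(3 5 10 11 4)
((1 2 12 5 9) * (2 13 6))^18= ((1 13 6 2 12 5 9))^18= (1 12 13 5 6 9 2)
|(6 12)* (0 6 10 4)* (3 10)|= 6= |(0 6 12 3 10 4)|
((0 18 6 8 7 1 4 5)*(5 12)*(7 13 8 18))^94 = (18)(0 12 1)(4 7 5)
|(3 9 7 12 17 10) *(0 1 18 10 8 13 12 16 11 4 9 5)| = 60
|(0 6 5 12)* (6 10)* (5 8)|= |(0 10 6 8 5 12)|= 6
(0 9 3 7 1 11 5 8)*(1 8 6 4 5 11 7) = [9, 7, 2, 1, 5, 6, 4, 8, 0, 3, 10, 11] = (11)(0 9 3 1 7 8)(4 5 6)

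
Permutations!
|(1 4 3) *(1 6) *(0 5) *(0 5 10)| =|(0 10)(1 4 3 6)| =4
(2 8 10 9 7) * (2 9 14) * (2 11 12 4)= (2 8 10 14 11 12 4)(7 9)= [0, 1, 8, 3, 2, 5, 6, 9, 10, 7, 14, 12, 4, 13, 11]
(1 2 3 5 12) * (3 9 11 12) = (1 2 9 11 12)(3 5) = [0, 2, 9, 5, 4, 3, 6, 7, 8, 11, 10, 12, 1]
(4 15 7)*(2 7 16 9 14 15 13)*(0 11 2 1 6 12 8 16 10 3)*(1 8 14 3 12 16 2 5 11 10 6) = (0 10 12 14 15 6 16 9 3)(2 7 4 13 8)(5 11) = [10, 1, 7, 0, 13, 11, 16, 4, 2, 3, 12, 5, 14, 8, 15, 6, 9]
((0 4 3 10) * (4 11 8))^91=(0 11 8 4 3 10)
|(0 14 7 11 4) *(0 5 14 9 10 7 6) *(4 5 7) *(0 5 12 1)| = |(0 9 10 4 7 11 12 1)(5 14 6)| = 24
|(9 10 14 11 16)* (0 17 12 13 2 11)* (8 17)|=11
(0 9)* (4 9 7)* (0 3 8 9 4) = (0 7)(3 8 9) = [7, 1, 2, 8, 4, 5, 6, 0, 9, 3]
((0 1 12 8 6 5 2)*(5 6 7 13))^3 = (0 8 5 1 7 2 12 13)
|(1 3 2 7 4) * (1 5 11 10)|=|(1 3 2 7 4 5 11 10)|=8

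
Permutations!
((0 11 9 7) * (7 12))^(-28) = ((0 11 9 12 7))^(-28) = (0 9 7 11 12)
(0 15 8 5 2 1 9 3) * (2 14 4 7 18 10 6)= (0 15 8 5 14 4 7 18 10 6 2 1 9 3)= [15, 9, 1, 0, 7, 14, 2, 18, 5, 3, 6, 11, 12, 13, 4, 8, 16, 17, 10]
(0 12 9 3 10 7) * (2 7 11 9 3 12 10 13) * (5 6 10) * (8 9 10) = (0 5 6 8 9 12 3 13 2 7)(10 11) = [5, 1, 7, 13, 4, 6, 8, 0, 9, 12, 11, 10, 3, 2]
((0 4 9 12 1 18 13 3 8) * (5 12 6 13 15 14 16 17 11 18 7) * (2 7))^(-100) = (0 3 6 4 8 13 9)(11 15 16)(14 17 18)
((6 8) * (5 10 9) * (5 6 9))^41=((5 10)(6 8 9))^41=(5 10)(6 9 8)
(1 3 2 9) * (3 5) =(1 5 3 2 9) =[0, 5, 9, 2, 4, 3, 6, 7, 8, 1]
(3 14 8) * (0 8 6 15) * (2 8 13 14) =[13, 1, 8, 2, 4, 5, 15, 7, 3, 9, 10, 11, 12, 14, 6, 0] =(0 13 14 6 15)(2 8 3)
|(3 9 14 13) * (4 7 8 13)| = |(3 9 14 4 7 8 13)| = 7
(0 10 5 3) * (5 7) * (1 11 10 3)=(0 3)(1 11 10 7 5)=[3, 11, 2, 0, 4, 1, 6, 5, 8, 9, 7, 10]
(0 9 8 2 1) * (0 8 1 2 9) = [0, 8, 2, 3, 4, 5, 6, 7, 9, 1] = (1 8 9)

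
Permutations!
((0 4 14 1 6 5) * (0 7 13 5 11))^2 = (0 14 6)(1 11 4)(5 13 7) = ((0 4 14 1 6 11)(5 7 13))^2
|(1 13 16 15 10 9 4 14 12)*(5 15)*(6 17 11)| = 30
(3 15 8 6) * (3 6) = (3 15 8) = [0, 1, 2, 15, 4, 5, 6, 7, 3, 9, 10, 11, 12, 13, 14, 8]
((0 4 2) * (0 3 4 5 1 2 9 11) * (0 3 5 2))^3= (0 1 5 2)(3 11 9 4)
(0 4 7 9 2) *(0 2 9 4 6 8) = (9)(0 6 8)(4 7) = [6, 1, 2, 3, 7, 5, 8, 4, 0, 9]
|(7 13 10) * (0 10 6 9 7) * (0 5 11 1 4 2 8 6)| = 12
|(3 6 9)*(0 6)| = |(0 6 9 3)| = 4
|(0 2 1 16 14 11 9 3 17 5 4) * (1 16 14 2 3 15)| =|(0 3 17 5 4)(1 14 11 9 15)(2 16)| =10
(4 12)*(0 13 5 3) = (0 13 5 3)(4 12) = [13, 1, 2, 0, 12, 3, 6, 7, 8, 9, 10, 11, 4, 5]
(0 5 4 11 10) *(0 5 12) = (0 12)(4 11 10 5) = [12, 1, 2, 3, 11, 4, 6, 7, 8, 9, 5, 10, 0]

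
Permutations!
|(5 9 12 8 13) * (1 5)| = |(1 5 9 12 8 13)| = 6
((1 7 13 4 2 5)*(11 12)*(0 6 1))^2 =(0 1 13 2)(4 5 6 7)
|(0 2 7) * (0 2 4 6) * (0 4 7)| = 6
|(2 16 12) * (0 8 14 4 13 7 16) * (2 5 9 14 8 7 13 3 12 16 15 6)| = |(16)(0 7 15 6 2)(3 12 5 9 14 4)| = 30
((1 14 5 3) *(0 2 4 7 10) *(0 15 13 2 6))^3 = (0 6)(1 3 5 14)(2 10)(4 15)(7 13)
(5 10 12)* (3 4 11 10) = [0, 1, 2, 4, 11, 3, 6, 7, 8, 9, 12, 10, 5] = (3 4 11 10 12 5)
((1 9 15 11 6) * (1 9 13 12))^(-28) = ((1 13 12)(6 9 15 11))^(-28) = (15)(1 12 13)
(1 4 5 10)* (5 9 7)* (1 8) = (1 4 9 7 5 10 8) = [0, 4, 2, 3, 9, 10, 6, 5, 1, 7, 8]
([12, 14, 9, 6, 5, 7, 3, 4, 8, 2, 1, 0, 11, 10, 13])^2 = (0 11 12)(1 13)(4 7 5)(10 14)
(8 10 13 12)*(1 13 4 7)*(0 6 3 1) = (0 6 3 1 13 12 8 10 4 7) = [6, 13, 2, 1, 7, 5, 3, 0, 10, 9, 4, 11, 8, 12]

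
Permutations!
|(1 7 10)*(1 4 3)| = |(1 7 10 4 3)| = 5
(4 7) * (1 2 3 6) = [0, 2, 3, 6, 7, 5, 1, 4] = (1 2 3 6)(4 7)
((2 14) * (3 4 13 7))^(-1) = (2 14)(3 7 13 4)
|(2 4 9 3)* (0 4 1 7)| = |(0 4 9 3 2 1 7)| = 7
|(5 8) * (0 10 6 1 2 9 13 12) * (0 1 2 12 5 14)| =|(0 10 6 2 9 13 5 8 14)(1 12)| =18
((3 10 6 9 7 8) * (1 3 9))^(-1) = (1 6 10 3)(7 9 8) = ((1 3 10 6)(7 8 9))^(-1)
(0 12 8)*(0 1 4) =(0 12 8 1 4) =[12, 4, 2, 3, 0, 5, 6, 7, 1, 9, 10, 11, 8]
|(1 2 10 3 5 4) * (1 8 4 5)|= |(1 2 10 3)(4 8)|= 4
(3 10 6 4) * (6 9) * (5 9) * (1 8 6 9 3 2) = (1 8 6 4 2)(3 10 5) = [0, 8, 1, 10, 2, 3, 4, 7, 6, 9, 5]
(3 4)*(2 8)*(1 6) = (1 6)(2 8)(3 4) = [0, 6, 8, 4, 3, 5, 1, 7, 2]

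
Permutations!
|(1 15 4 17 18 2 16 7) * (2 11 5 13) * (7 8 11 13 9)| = |(1 15 4 17 18 13 2 16 8 11 5 9 7)| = 13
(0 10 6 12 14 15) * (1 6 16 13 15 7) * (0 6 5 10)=(1 5 10 16 13 15 6 12 14 7)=[0, 5, 2, 3, 4, 10, 12, 1, 8, 9, 16, 11, 14, 15, 7, 6, 13]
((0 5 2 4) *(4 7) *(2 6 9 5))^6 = ((0 2 7 4)(5 6 9))^6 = (9)(0 7)(2 4)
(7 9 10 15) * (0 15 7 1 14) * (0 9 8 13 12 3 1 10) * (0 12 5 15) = (1 14 9 12 3)(5 15 10 7 8 13) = [0, 14, 2, 1, 4, 15, 6, 8, 13, 12, 7, 11, 3, 5, 9, 10]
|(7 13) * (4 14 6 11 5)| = |(4 14 6 11 5)(7 13)| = 10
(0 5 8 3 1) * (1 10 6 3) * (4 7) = (0 5 8 1)(3 10 6)(4 7) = [5, 0, 2, 10, 7, 8, 3, 4, 1, 9, 6]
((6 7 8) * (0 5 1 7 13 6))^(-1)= ((0 5 1 7 8)(6 13))^(-1)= (0 8 7 1 5)(6 13)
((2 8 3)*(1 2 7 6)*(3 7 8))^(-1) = ((1 2 3 8 7 6))^(-1) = (1 6 7 8 3 2)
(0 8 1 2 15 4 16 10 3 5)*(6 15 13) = [8, 2, 13, 5, 16, 0, 15, 7, 1, 9, 3, 11, 12, 6, 14, 4, 10] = (0 8 1 2 13 6 15 4 16 10 3 5)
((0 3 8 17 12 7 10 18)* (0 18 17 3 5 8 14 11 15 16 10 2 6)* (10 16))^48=((18)(0 5 8 3 14 11 15 10 17 12 7 2 6))^48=(18)(0 12 11 5 7 15 8 2 10 3 6 17 14)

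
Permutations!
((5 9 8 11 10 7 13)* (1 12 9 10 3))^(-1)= ((1 12 9 8 11 3)(5 10 7 13))^(-1)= (1 3 11 8 9 12)(5 13 7 10)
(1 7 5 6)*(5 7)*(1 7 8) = (1 5 6 7 8) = [0, 5, 2, 3, 4, 6, 7, 8, 1]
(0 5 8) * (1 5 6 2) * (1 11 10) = (0 6 2 11 10 1 5 8) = [6, 5, 11, 3, 4, 8, 2, 7, 0, 9, 1, 10]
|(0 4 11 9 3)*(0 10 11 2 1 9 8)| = |(0 4 2 1 9 3 10 11 8)| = 9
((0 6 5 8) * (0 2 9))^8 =((0 6 5 8 2 9))^8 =(0 5 2)(6 8 9)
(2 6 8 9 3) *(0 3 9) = [3, 1, 6, 2, 4, 5, 8, 7, 0, 9] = (9)(0 3 2 6 8)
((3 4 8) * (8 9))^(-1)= (3 8 9 4)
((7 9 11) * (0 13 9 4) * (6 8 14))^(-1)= (0 4 7 11 9 13)(6 14 8)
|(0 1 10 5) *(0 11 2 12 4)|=|(0 1 10 5 11 2 12 4)|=8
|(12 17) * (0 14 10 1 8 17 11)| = |(0 14 10 1 8 17 12 11)| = 8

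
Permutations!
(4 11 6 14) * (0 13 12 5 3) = (0 13 12 5 3)(4 11 6 14) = [13, 1, 2, 0, 11, 3, 14, 7, 8, 9, 10, 6, 5, 12, 4]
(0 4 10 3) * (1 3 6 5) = (0 4 10 6 5 1 3) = [4, 3, 2, 0, 10, 1, 5, 7, 8, 9, 6]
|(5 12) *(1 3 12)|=4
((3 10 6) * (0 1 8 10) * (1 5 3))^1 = (0 5 3)(1 8 10 6)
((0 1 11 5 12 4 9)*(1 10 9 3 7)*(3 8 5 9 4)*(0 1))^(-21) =((0 10 4 8 5 12 3 7)(1 11 9))^(-21) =(0 8 3 10 5 7 4 12)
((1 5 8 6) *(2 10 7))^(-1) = ((1 5 8 6)(2 10 7))^(-1) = (1 6 8 5)(2 7 10)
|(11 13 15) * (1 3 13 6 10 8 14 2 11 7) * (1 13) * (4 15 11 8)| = 42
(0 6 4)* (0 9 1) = (0 6 4 9 1) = [6, 0, 2, 3, 9, 5, 4, 7, 8, 1]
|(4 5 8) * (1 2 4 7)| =6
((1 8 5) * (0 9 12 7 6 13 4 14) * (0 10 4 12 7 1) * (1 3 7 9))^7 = (0 5 8 1)(3 6 12 7 13)(4 14 10)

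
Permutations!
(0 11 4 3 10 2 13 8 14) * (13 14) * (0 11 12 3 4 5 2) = (0 12 3 10)(2 14 11 5)(8 13) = [12, 1, 14, 10, 4, 2, 6, 7, 13, 9, 0, 5, 3, 8, 11]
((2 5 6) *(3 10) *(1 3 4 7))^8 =(1 4 3 7 10)(2 6 5)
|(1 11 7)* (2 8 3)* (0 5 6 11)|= 6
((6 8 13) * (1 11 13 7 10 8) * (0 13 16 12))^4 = (0 11 13 16 6 12 1)(7 10 8)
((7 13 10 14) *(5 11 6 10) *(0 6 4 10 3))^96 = ((0 6 3)(4 10 14 7 13 5 11))^96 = (4 5 7 10 11 13 14)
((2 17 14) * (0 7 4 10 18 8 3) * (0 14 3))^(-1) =(0 8 18 10 4 7)(2 14 3 17)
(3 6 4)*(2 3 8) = (2 3 6 4 8) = [0, 1, 3, 6, 8, 5, 4, 7, 2]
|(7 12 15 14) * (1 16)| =4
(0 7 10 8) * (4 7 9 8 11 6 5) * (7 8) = [9, 1, 2, 3, 8, 4, 5, 10, 0, 7, 11, 6] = (0 9 7 10 11 6 5 4 8)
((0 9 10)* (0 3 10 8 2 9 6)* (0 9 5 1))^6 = (10)(0 1 5 2 8 9 6)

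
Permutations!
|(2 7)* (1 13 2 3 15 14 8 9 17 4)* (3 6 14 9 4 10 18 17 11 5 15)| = 24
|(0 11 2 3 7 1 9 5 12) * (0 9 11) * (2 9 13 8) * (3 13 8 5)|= 5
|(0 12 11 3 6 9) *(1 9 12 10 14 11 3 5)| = 21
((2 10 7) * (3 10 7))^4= ((2 7)(3 10))^4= (10)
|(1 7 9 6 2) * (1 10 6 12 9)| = 6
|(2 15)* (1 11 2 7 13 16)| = |(1 11 2 15 7 13 16)| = 7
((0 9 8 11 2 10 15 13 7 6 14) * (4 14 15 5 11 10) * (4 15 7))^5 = ((0 9 8 10 5 11 2 15 13 4 14)(6 7))^5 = (0 11 14 5 4 10 13 8 15 9 2)(6 7)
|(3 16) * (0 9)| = |(0 9)(3 16)| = 2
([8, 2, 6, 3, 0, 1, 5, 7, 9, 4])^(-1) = [4, 5, 1, 3, 9, 6, 2, 7, 0, 8]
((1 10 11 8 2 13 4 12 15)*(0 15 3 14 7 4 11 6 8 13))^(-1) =((0 15 1 10 6 8 2)(3 14 7 4 12)(11 13))^(-1) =(0 2 8 6 10 1 15)(3 12 4 7 14)(11 13)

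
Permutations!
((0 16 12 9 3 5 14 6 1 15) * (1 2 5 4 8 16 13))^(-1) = ((0 13 1 15)(2 5 14 6)(3 4 8 16 12 9))^(-1) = (0 15 1 13)(2 6 14 5)(3 9 12 16 8 4)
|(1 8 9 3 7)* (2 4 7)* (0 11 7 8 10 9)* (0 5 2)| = |(0 11 7 1 10 9 3)(2 4 8 5)| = 28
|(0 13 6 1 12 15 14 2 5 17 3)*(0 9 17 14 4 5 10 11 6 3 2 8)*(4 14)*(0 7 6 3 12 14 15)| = |(0 13 12)(1 14 8 7 6)(2 10 11 3 9 17)(4 5)| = 30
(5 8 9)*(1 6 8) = [0, 6, 2, 3, 4, 1, 8, 7, 9, 5] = (1 6 8 9 5)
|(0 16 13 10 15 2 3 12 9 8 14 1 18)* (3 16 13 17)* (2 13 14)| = 84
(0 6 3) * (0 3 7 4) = [6, 1, 2, 3, 0, 5, 7, 4] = (0 6 7 4)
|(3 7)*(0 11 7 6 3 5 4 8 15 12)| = 8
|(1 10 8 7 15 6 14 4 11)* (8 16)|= 10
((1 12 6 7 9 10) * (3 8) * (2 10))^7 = (12)(3 8)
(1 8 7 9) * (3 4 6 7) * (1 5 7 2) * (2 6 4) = (1 8 3 2)(5 7 9) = [0, 8, 1, 2, 4, 7, 6, 9, 3, 5]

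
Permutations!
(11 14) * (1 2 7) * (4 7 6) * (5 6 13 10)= (1 2 13 10 5 6 4 7)(11 14)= [0, 2, 13, 3, 7, 6, 4, 1, 8, 9, 5, 14, 12, 10, 11]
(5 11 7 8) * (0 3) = [3, 1, 2, 0, 4, 11, 6, 8, 5, 9, 10, 7] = (0 3)(5 11 7 8)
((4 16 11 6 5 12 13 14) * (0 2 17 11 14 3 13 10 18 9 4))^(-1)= (0 14 16 4 9 18 10 12 5 6 11 17 2)(3 13)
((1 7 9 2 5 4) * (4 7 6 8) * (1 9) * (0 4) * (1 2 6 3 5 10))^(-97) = (0 6 4 8 9)(1 10 2 7 5 3)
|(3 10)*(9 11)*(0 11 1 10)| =6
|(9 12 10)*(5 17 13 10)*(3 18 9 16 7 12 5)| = |(3 18 9 5 17 13 10 16 7 12)| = 10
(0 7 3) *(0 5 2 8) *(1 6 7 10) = (0 10 1 6 7 3 5 2 8) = [10, 6, 8, 5, 4, 2, 7, 3, 0, 9, 1]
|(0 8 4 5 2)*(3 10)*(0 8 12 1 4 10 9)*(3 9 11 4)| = |(0 12 1 3 11 4 5 2 8 10 9)| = 11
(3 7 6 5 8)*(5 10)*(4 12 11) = (3 7 6 10 5 8)(4 12 11) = [0, 1, 2, 7, 12, 8, 10, 6, 3, 9, 5, 4, 11]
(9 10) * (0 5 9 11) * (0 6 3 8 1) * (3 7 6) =(0 5 9 10 11 3 8 1)(6 7) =[5, 0, 2, 8, 4, 9, 7, 6, 1, 10, 11, 3]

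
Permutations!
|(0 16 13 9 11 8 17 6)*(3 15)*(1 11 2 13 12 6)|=12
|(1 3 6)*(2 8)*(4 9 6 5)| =|(1 3 5 4 9 6)(2 8)| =6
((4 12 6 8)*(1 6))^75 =(12)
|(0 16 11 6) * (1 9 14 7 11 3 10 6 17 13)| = 35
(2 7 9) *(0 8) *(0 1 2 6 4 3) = (0 8 1 2 7 9 6 4 3) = [8, 2, 7, 0, 3, 5, 4, 9, 1, 6]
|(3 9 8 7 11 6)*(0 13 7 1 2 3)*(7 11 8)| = 12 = |(0 13 11 6)(1 2 3 9 7 8)|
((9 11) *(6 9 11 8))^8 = (11)(6 8 9)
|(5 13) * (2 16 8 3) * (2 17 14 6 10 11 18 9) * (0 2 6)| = |(0 2 16 8 3 17 14)(5 13)(6 10 11 18 9)| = 70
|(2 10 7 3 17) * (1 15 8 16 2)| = 9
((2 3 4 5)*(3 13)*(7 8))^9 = ((2 13 3 4 5)(7 8))^9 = (2 5 4 3 13)(7 8)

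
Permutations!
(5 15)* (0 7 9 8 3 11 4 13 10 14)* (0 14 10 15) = (0 7 9 8 3 11 4 13 15 5) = [7, 1, 2, 11, 13, 0, 6, 9, 3, 8, 10, 4, 12, 15, 14, 5]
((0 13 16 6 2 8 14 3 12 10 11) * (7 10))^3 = ((0 13 16 6 2 8 14 3 12 7 10 11))^3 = (0 6 14 7)(2 3 10 13)(8 12 11 16)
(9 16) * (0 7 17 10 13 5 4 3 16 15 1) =(0 7 17 10 13 5 4 3 16 9 15 1) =[7, 0, 2, 16, 3, 4, 6, 17, 8, 15, 13, 11, 12, 5, 14, 1, 9, 10]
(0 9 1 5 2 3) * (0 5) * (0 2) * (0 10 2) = (0 9 1)(2 3 5 10) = [9, 0, 3, 5, 4, 10, 6, 7, 8, 1, 2]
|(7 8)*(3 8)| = 3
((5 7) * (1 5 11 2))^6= ((1 5 7 11 2))^6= (1 5 7 11 2)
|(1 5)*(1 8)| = |(1 5 8)| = 3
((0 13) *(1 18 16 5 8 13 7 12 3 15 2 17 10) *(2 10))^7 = ((0 7 12 3 15 10 1 18 16 5 8 13)(2 17))^7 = (0 18 12 5 15 13 1 7 16 3 8 10)(2 17)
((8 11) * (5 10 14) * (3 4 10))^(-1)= ((3 4 10 14 5)(8 11))^(-1)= (3 5 14 10 4)(8 11)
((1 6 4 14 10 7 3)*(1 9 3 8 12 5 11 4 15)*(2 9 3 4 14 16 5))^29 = ((1 6 15)(2 9 4 16 5 11 14 10 7 8 12))^29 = (1 15 6)(2 10 16 12 14 4 8 11 9 7 5)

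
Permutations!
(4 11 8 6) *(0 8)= (0 8 6 4 11)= [8, 1, 2, 3, 11, 5, 4, 7, 6, 9, 10, 0]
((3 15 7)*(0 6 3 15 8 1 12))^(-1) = ((0 6 3 8 1 12)(7 15))^(-1) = (0 12 1 8 3 6)(7 15)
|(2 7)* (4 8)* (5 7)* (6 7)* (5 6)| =6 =|(2 6 7)(4 8)|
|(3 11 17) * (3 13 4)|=5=|(3 11 17 13 4)|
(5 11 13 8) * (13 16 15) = (5 11 16 15 13 8) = [0, 1, 2, 3, 4, 11, 6, 7, 5, 9, 10, 16, 12, 8, 14, 13, 15]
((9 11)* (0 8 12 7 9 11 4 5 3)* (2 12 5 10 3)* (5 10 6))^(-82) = (0 10)(2 7 4 5 12 9 6)(3 8)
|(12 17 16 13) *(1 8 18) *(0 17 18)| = 8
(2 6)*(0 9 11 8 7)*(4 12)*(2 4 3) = (0 9 11 8 7)(2 6 4 12 3) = [9, 1, 6, 2, 12, 5, 4, 0, 7, 11, 10, 8, 3]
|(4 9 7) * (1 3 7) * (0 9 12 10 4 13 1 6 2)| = |(0 9 6 2)(1 3 7 13)(4 12 10)| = 12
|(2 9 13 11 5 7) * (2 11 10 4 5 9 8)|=|(2 8)(4 5 7 11 9 13 10)|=14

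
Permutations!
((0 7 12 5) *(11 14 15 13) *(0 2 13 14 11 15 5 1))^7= (0 1 12 7)(2 15 5 13 14)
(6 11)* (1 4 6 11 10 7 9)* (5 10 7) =[0, 4, 2, 3, 6, 10, 7, 9, 8, 1, 5, 11] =(11)(1 4 6 7 9)(5 10)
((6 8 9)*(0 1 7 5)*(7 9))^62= ((0 1 9 6 8 7 5))^62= (0 5 7 8 6 9 1)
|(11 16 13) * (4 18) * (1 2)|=6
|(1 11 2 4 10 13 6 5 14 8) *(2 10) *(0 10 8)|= |(0 10 13 6 5 14)(1 11 8)(2 4)|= 6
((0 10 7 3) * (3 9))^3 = (0 9 10 3 7)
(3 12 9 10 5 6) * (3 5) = (3 12 9 10)(5 6) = [0, 1, 2, 12, 4, 6, 5, 7, 8, 10, 3, 11, 9]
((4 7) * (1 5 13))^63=((1 5 13)(4 7))^63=(13)(4 7)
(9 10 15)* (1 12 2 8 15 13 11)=[0, 12, 8, 3, 4, 5, 6, 7, 15, 10, 13, 1, 2, 11, 14, 9]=(1 12 2 8 15 9 10 13 11)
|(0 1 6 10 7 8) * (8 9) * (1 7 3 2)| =|(0 7 9 8)(1 6 10 3 2)| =20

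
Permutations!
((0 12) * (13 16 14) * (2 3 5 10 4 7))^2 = (2 5 4)(3 10 7)(13 14 16)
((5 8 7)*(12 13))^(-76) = ((5 8 7)(12 13))^(-76) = (13)(5 7 8)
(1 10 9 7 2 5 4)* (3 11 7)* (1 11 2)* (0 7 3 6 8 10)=(0 7 1)(2 5 4 11 3)(6 8 10 9)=[7, 0, 5, 2, 11, 4, 8, 1, 10, 6, 9, 3]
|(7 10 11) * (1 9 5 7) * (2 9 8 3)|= |(1 8 3 2 9 5 7 10 11)|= 9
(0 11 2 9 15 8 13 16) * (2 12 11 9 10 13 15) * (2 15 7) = (0 9 15 8 7 2 10 13 16)(11 12) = [9, 1, 10, 3, 4, 5, 6, 2, 7, 15, 13, 12, 11, 16, 14, 8, 0]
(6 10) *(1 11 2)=(1 11 2)(6 10)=[0, 11, 1, 3, 4, 5, 10, 7, 8, 9, 6, 2]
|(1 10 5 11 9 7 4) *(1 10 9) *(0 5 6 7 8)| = |(0 5 11 1 9 8)(4 10 6 7)| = 12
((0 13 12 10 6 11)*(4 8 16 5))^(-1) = (0 11 6 10 12 13)(4 5 16 8)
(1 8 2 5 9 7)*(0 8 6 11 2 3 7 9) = (0 8 3 7 1 6 11 2 5) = [8, 6, 5, 7, 4, 0, 11, 1, 3, 9, 10, 2]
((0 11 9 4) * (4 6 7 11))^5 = (0 4)(6 7 11 9)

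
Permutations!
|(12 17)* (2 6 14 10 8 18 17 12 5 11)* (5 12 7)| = 11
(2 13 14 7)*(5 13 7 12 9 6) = (2 7)(5 13 14 12 9 6) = [0, 1, 7, 3, 4, 13, 5, 2, 8, 6, 10, 11, 9, 14, 12]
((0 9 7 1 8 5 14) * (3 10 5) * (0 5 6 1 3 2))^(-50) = (14)(0 10 2 3 8 7 1 9 6)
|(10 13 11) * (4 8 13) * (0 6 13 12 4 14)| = 6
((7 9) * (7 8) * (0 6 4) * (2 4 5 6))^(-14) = ((0 2 4)(5 6)(7 9 8))^(-14) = (0 2 4)(7 9 8)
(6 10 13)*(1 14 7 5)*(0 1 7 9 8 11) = (0 1 14 9 8 11)(5 7)(6 10 13) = [1, 14, 2, 3, 4, 7, 10, 5, 11, 8, 13, 0, 12, 6, 9]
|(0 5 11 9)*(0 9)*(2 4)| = |(0 5 11)(2 4)| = 6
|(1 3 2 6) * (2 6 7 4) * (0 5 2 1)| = 8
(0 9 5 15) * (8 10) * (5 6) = (0 9 6 5 15)(8 10) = [9, 1, 2, 3, 4, 15, 5, 7, 10, 6, 8, 11, 12, 13, 14, 0]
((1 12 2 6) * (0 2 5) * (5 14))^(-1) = ((0 2 6 1 12 14 5))^(-1) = (0 5 14 12 1 6 2)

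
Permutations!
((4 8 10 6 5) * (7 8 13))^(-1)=(4 5 6 10 8 7 13)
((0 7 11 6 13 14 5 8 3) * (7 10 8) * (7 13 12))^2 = (0 8)(3 10)(5 14 13)(6 7)(11 12)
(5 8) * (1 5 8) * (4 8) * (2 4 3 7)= (1 5)(2 4 8 3 7)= [0, 5, 4, 7, 8, 1, 6, 2, 3]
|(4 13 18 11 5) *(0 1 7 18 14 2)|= |(0 1 7 18 11 5 4 13 14 2)|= 10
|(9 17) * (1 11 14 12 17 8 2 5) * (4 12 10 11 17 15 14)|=6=|(1 17 9 8 2 5)(4 12 15 14 10 11)|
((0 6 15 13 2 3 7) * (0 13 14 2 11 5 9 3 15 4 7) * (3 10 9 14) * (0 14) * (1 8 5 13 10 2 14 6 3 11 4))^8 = (15)(0 6 8)(1 5 3)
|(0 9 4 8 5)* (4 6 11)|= 7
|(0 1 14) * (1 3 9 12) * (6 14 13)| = 8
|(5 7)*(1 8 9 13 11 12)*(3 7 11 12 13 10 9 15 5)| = |(1 8 15 5 11 13 12)(3 7)(9 10)| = 14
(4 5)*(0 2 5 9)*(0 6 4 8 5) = (0 2)(4 9 6)(5 8) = [2, 1, 0, 3, 9, 8, 4, 7, 5, 6]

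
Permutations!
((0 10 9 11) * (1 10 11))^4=(11)(1 10 9)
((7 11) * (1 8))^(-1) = (1 8)(7 11)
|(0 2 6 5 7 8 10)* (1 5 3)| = 9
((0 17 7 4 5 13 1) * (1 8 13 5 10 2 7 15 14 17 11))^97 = (0 11 1)(2 7 4 10)(8 13)(14 17 15)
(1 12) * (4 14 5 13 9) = (1 12)(4 14 5 13 9) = [0, 12, 2, 3, 14, 13, 6, 7, 8, 4, 10, 11, 1, 9, 5]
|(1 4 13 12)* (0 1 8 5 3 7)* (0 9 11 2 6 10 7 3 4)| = 30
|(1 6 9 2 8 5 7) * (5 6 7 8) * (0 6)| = 6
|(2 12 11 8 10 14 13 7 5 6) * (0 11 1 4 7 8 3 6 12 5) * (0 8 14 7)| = 18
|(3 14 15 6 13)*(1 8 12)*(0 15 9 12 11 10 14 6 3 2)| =42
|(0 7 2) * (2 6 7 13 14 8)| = |(0 13 14 8 2)(6 7)| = 10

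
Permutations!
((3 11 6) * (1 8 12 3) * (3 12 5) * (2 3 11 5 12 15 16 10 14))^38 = ((1 8 12 15 16 10 14 2 3 5 11 6))^38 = (1 12 16 14 3 11)(2 5 6 8 15 10)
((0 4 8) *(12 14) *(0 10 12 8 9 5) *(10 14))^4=((0 4 9 5)(8 14)(10 12))^4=(14)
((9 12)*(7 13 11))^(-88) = (7 11 13)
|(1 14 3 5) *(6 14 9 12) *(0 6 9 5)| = 4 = |(0 6 14 3)(1 5)(9 12)|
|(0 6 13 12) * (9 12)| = |(0 6 13 9 12)| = 5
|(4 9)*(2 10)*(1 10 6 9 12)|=7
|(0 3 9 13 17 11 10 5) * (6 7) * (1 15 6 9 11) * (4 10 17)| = |(0 3 11 17 1 15 6 7 9 13 4 10 5)| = 13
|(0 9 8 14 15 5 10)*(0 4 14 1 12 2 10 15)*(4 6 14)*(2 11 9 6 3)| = 30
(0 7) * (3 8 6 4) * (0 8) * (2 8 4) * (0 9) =(0 7 4 3 9)(2 8 6) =[7, 1, 8, 9, 3, 5, 2, 4, 6, 0]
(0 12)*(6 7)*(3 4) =(0 12)(3 4)(6 7) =[12, 1, 2, 4, 3, 5, 7, 6, 8, 9, 10, 11, 0]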